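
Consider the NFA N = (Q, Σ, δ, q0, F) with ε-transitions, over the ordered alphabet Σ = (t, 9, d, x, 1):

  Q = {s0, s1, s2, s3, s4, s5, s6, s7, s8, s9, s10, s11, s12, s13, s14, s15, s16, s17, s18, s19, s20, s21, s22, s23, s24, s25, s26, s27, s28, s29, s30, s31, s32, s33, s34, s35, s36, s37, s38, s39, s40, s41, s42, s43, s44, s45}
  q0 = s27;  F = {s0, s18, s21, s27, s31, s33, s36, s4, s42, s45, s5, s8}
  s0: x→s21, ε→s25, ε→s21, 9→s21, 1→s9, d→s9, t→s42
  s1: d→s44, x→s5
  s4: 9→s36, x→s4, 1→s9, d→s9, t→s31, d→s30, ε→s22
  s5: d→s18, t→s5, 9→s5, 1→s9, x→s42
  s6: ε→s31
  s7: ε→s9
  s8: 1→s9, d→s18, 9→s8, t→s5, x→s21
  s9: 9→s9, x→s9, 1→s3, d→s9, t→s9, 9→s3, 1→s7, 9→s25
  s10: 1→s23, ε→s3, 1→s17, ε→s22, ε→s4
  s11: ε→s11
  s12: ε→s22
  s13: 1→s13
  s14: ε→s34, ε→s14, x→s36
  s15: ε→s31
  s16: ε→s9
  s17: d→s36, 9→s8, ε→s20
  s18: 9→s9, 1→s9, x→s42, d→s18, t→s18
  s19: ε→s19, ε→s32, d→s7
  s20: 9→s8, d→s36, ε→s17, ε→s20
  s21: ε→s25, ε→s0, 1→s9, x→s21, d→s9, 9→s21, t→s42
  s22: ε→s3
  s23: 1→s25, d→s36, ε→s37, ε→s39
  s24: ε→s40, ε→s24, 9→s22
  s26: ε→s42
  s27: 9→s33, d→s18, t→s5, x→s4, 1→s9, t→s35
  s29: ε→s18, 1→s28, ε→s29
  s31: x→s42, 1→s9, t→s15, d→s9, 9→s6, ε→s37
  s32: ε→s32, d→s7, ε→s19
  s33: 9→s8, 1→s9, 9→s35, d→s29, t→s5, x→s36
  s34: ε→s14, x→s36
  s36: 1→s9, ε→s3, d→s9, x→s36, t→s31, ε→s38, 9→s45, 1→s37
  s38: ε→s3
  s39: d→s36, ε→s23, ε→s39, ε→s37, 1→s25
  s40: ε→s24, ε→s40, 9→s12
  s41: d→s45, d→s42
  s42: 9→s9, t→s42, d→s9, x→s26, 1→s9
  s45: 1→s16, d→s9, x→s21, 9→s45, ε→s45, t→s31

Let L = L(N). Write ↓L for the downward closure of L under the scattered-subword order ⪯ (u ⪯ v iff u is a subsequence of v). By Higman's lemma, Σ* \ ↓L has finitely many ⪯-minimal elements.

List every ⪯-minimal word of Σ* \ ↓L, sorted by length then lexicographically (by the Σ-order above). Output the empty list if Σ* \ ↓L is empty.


|Q|=46, |F|=12, |δ|=136 (42 ε).
min D↑ (12 st, q0=0, F={5}): 0:t→1,9→2,d→3,x→4,1→5 1:t→1,9→1,d→3,x→6,1→5 2:t→1,9→7,d→3,x→8,1→5 3:t→3,9→5,d→3,x→6,1→5 4:t→9,9→8,d→5,x→4,1→5 5:t→5,9→5,d→5,x→5,1→5 6:t→6,9→5,d→5,x→6,1→5 7:t→1,9→7,d→3,x→10,1→5 8:t→9,9→11,d→5,x→8,1→5 9:t→9,9→9,d→5,x→6,1→5 10:t→6,9→10,d→5,x→10,1→5 11:t→9,9→11,d→5,x→10,1→5 [Hopcroft].
'1': N↓-sim [27, 7] end={s16,s25,s28,s3,s37,s7,s9} rej; 1/1 deletions ∈↓L.
'd9': |S_i|=[27, 10, 4] end={s25,s3,s7,s9} rej; 2/2 single-dels accept.
'xd': |S_i|=[27, 19, 5] end={s25,s3,s30,s7,s9} ∉↓L; 2/2 single-dels accept.
'tx9': run [27, 13, 6, 4] end={s25,s3,s7,s9} ∉↓L; 3/3 deletions ∈↓L.
'99xt9': |S_i|=[27, 23, 18, 8, 6, 4] end={s25,s3,s7,s9} — reject; 5/5 del acc.
5 words, ⪯-incomp.

Antichain: [1, d9, xd, tx9, 99xt9].


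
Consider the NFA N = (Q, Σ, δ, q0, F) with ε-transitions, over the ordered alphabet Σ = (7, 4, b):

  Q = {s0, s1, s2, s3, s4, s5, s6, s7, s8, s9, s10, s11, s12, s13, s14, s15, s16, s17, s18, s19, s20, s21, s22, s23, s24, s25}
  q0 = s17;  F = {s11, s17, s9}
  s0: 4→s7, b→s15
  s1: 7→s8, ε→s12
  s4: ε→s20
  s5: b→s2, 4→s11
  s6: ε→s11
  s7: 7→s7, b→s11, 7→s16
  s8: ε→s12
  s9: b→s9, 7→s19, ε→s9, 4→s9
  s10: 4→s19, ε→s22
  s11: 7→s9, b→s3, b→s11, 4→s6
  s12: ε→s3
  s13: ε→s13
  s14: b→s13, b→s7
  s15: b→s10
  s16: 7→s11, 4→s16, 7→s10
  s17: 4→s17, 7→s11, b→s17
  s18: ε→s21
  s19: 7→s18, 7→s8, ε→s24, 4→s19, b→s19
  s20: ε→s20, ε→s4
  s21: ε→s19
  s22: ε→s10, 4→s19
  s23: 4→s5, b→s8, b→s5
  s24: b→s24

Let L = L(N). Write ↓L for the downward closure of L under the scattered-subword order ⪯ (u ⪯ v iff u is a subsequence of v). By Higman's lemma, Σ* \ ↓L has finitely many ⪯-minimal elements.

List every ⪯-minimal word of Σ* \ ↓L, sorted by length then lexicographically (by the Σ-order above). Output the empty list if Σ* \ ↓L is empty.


|Q|=26, |F|=3, |δ|=48 (14 ε).
min D↑ (4 st, q0=0, F={3}): 0:7→1,4→0,b→0 1:7→2,4→1,b→1 2:7→3,4→2,b→2 3:7→3,4→3,b→3.
'777': |S_i|=[11, 10, 8, 7] end={s12,s18,s19,s21,s24,s3,s8} rej; 3/3 del acc.
1 minimals (antichain).

min(Σ*\↓L) = [777].


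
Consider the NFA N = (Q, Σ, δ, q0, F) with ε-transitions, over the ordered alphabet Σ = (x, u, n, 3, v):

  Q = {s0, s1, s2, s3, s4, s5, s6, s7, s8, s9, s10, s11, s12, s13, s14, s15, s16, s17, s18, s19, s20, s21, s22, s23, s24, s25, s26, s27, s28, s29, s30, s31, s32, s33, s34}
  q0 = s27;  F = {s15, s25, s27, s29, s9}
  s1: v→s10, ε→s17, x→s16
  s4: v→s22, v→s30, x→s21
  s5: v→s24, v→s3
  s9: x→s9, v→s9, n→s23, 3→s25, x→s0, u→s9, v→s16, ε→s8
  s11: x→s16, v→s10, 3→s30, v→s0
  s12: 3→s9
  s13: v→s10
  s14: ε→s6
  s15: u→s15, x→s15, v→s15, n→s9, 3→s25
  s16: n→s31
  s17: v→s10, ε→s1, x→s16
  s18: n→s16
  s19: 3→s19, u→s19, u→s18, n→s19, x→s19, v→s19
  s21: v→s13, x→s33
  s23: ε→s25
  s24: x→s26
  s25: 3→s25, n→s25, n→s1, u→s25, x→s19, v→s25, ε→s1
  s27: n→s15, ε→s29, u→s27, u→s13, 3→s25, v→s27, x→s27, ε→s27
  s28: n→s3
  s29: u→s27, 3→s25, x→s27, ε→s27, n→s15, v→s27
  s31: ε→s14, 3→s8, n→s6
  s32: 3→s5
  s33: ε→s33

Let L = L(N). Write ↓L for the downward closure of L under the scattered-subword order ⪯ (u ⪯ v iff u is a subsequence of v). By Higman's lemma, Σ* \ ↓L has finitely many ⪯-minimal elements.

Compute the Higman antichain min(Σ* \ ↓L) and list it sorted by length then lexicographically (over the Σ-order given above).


A = [3x, nnnx].

|Q|=35, |F|=5, |δ|=70 (11 ε).
min D↑ (5 st, q0=0, F={4}): 0:x→0,u→0,n→1,3→2,v→0 1:x→1,u→1,n→3,3→2,v→1 2:x→4,u→2,n→2,3→2,v→2 3:x→3,u→3,n→2,3→2,v→3 4:x→4,u→4,n→4,3→4,v→4 (ε-aug+det+¬).
'3x': N↓-sim [18, 11, 7] end={s14,s16,s18,s19,s31,s6,s8} ∉↓L; 2/2 deletions ∈↓L.
'nnnx': N↓-sim [18, 15, 14, 12, 7] end={s14,s16,s18,s19,s31,s6,s8} — reject; 4/4 deletions ∈↓L.
2 words, ⪯-incomp.


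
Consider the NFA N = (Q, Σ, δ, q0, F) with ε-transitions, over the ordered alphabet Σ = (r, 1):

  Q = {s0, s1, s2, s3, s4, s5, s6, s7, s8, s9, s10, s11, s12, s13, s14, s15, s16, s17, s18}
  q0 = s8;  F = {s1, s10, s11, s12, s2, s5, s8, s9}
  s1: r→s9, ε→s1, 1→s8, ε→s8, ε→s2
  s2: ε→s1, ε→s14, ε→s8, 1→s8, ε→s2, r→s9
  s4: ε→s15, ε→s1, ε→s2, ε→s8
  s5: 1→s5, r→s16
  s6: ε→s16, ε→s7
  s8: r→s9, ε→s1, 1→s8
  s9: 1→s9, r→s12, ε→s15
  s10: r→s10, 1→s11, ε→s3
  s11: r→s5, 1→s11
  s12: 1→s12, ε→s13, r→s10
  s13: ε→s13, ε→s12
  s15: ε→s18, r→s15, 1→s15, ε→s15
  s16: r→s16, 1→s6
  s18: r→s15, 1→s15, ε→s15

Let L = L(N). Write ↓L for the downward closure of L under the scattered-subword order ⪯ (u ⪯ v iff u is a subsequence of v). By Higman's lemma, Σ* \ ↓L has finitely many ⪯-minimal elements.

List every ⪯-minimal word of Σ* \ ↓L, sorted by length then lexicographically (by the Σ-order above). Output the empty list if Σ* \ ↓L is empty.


min(Σ*\↓L) = [rrr1rr].

|Q|=19, |F|=8, |δ|=44 (22 ε).
min D↑ (7 st, q0=0, F={6}): 0:r→1,1→0 1:r→2,1→1 2:r→3,1→2 3:r→3,1→4 4:r→5,1→4 5:r→6,1→5 6:r→6,1→6 [Hopcroft].
'rrr1rr': N↓-sim [16, 12, 11, 9, 7, 6, 5] end={s15,s16,s18,s6,s7} — reject; 6/6 deletions ∈↓L.
1 words, ⪯-incomp.


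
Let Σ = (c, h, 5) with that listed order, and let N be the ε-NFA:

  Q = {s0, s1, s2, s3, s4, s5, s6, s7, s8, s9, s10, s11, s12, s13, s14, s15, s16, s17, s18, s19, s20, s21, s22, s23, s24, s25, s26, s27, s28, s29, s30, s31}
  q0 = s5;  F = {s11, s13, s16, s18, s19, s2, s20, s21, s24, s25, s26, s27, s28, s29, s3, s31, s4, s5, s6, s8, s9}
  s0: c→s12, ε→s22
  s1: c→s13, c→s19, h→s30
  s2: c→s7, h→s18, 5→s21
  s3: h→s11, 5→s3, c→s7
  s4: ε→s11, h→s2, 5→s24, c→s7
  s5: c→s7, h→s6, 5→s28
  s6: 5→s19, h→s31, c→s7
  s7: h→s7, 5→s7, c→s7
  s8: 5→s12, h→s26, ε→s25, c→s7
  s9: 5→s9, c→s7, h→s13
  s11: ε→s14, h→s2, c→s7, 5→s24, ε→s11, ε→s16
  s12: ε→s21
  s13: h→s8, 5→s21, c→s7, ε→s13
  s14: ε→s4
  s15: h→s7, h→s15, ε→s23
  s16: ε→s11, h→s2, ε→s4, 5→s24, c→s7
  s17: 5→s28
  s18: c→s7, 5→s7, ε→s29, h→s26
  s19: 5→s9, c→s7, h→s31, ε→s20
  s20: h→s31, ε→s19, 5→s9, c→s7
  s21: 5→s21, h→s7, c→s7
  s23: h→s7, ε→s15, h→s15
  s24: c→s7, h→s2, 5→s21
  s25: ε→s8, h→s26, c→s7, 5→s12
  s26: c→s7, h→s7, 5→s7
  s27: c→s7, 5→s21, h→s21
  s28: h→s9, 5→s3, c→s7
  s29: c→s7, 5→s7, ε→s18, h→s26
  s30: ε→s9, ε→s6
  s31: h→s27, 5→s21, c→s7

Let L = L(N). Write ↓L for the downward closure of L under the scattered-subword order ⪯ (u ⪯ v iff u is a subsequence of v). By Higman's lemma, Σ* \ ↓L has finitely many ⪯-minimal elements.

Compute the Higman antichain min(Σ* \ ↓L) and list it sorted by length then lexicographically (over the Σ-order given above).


|Q|=32, |F|=21, |δ|=95 (20 ε).
min D↑ (17 st, q0=0, F={1}): 0:c→1,h→2,5→3 1:c→1,h→1,5→1 2:c→1,h→4,5→5 3:c→1,h→6,5→7 4:c→1,h→8,5→9 5:c→1,h→4,5→6 6:c→1,h→10,5→6 7:c→1,h→11,5→7 8:c→1,h→9,5→9 9:c→1,h→1,5→9 10:c→1,h→12,5→9 11:c→1,h→13,5→14 12:c→1,h→15,5→9 13:c→1,h→16,5→9 14:c→1,h→13,5→9 15:c→1,h→1,5→1 16:c→1,h→15,5→1 (ε-aug+det+¬).
'c': |S_i|=[24, 1] end={s7} ∉↓L; 1/1 single-dels accept.
'hh5h': N↓-sim [24, 21, 12, 3, 1] end={s7} ∉↓L; 4/4 single-dels accept.
'hhhhh': |S_i|=[24, 21, 12, 9, 3, 1] end={s7} — reject; 5/5 deletions ∈↓L.
'5hhhh5': N↓-sim [24, 22, 18, 11, 8, 2, 1] end={s7} rej; 6/6 del acc.
'55hhh5': |S_i|=[24, 22, 17, 15, 9, 4, 1] end={s7} — reject; 6/6 single-dels accept.
'55h55h': N↓-sim [24, 22, 17, 15, 8, 2, 1] end={s7} ∉↓L; 6/6 single-dels accept.
6 minimals (antichain).

A = [c, hh5h, hhhhh, 5hhhh5, 55hhh5, 55h55h].


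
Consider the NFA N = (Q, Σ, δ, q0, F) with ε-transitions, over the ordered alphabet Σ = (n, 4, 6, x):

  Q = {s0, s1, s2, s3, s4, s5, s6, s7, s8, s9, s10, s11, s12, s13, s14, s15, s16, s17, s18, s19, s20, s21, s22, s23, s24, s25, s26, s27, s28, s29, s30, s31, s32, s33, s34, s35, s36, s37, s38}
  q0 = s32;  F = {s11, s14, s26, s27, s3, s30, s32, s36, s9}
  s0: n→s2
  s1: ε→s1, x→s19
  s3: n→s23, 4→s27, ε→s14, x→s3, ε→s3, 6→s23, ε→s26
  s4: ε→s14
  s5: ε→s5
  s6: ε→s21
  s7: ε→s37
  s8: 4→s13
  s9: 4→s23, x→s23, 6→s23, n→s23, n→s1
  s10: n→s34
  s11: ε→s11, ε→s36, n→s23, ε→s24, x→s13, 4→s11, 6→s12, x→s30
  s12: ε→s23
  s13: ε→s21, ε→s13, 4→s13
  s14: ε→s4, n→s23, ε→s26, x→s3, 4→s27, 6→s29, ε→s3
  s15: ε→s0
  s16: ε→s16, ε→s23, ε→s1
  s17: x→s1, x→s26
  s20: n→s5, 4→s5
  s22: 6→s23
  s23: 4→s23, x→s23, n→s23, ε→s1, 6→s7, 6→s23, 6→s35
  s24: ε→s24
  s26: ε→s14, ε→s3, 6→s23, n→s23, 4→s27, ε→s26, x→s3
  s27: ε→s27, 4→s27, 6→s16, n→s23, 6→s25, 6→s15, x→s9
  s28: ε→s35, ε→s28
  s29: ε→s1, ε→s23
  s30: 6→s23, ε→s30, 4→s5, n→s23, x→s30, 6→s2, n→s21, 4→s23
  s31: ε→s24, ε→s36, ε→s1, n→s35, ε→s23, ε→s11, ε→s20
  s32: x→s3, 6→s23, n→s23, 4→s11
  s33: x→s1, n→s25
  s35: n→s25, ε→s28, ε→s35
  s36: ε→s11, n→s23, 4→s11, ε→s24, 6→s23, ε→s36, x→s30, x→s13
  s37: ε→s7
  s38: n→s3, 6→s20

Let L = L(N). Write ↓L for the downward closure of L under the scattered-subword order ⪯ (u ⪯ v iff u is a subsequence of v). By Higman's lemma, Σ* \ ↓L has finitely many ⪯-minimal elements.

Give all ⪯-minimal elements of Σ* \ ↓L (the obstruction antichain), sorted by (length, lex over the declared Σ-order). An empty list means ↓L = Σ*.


A = [n, 6, 4x4, x4xx].

|Q|=39, |F|=9, |δ|=110 (44 ε).
min D↑ (7 st, q0=0, F={1}): 0:n→1,4→2,6→1,x→3 1:n→1,4→1,6→1,x→1 2:n→1,4→2,6→1,x→4 3:n→1,4→5,6→1,x→3 4:n→1,4→1,6→1,x→4 5:n→1,4→5,6→1,x→6 6:n→1,4→1,6→1,x→1 (ε-aug+det+¬).
'n': run [28, 10] end={s1,s19,s2,s21,s23,s25,s28,s35,s37,s7} — reject; 1/1 deletions ∈↓L.
'6': run [28, 14] end={s0,s1,s12,s15,s16,s19,s2,s23,s25,s28,s29,s35,…} rej; 1/1 deletions ∈↓L.
'4x4': run [28, 22, 14, 11] end={s1,s13,s19,s21,s23,s25,s28,s35,s37,s5,s7} rej; 3/3 del acc.
'x4xx': N↓-sim [28, 23, 17, 9, 8] end={s1,s19,s23,s25,s28,s35,s37,s7} ∉↓L; 4/4 single-dels accept.
4 minimals (antichain).


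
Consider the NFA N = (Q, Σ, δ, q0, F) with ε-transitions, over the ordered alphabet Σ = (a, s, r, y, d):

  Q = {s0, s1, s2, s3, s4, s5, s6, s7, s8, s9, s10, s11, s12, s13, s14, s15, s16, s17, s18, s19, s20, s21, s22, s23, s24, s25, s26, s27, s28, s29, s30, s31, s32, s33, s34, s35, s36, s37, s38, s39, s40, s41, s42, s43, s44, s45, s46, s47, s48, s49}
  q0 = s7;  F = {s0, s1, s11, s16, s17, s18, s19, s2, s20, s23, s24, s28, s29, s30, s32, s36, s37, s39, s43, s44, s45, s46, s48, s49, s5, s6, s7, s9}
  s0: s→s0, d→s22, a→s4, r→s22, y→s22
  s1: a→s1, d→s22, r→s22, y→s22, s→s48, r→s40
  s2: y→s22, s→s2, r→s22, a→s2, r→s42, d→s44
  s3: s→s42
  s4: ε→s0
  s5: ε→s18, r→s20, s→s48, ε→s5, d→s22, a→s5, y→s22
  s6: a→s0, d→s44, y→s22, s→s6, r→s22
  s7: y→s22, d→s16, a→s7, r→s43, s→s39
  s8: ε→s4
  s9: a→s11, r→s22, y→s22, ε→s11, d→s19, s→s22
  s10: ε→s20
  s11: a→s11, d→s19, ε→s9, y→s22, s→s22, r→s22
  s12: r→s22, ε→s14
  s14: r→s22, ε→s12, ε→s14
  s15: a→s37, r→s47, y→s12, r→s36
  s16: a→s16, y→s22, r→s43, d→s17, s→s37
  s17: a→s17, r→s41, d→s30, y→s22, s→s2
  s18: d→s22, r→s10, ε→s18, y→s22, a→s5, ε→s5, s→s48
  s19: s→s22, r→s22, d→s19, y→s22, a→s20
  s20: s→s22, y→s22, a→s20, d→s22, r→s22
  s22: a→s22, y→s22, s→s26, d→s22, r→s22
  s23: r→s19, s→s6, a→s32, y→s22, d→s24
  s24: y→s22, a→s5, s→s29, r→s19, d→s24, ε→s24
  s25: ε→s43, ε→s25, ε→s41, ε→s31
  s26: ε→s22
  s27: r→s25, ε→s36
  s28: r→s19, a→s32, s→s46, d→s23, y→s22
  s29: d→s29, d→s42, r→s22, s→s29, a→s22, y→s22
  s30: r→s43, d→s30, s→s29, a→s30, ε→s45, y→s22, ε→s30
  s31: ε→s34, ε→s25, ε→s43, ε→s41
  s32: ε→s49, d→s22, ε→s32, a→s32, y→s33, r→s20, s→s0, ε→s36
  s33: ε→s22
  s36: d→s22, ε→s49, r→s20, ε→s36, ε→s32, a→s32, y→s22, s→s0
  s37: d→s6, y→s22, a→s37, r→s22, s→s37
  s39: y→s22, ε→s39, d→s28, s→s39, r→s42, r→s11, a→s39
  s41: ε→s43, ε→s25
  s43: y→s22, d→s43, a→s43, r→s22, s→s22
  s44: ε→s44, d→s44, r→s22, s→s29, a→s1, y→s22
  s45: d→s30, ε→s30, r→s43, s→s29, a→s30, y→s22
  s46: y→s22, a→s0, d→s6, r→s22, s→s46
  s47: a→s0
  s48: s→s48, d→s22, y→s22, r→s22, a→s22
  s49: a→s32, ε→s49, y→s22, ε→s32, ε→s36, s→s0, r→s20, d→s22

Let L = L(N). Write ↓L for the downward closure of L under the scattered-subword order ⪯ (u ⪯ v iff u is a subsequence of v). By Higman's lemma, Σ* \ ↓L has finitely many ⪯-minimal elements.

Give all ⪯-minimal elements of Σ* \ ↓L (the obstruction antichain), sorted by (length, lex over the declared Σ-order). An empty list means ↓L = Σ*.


|Q|=50, |F|=28, |δ|=198 (40 ε).
min D↑ (24 st, q0=0, F={3}): 0:a→0,s→1,r→2,y→3,d→4 1:a→1,s→1,r→5,y→3,d→6 2:a→2,s→3,r→3,y→3,d→2 3:a→3,s→3,r→3,y→3,d→3 4:a→4,s→7,r→2,y→3,d→8 5:a→5,s→3,r→3,y→3,d→9 6:a→10,s→11,r→9,y→3,d→12 7:a→7,s→7,r→3,y→3,d→13 8:a→8,s→14,r→2,y→3,d→15 9:a→16,s→3,r→3,y→3,d→9 10:a→10,s→17,r→16,y→3,d→3 11:a→17,s→11,r→3,y→3,d→13 12:a→10,s→13,r→9,y→3,d→18 13:a→17,s→13,r→3,y→3,d→19 14:a→14,s→14,r→3,y→3,d→19 15:a→15,s→20,r→2,y→3,d→15 16:a→16,s→3,r→3,y→3,d→3 17:a→17,s→17,r→3,y→3,d→3 18:a→21,s→20,r→9,y→3,d→18 19:a→22,s→20,r→3,y→3,d→19 20:a→3,s→20,r→3,y→3,d→20 21:a→21,s→23,r→16,y→3,d→3 22:a→22,s→23,r→3,y→3,d→3 23:a→3,s→23,r→3,y→3,d→3.
'y': run [39, 3] end={s22,s26,s33} — reject; 1/1 deletions ∈↓L.
'rs': N↓-sim [39, 14, 2] end={s22,s26} — reject; 2/2 del acc.
'rr': |S_i|=[39, 14, 2] end={s22,s26} — reject; 2/2 single-dels accept.
'dsr': N↓-sim [39, 35, 14, 4] end={s22,s26,s40,s42} rej; 3/3 deletions ∈↓L.
'sdad': N↓-sim [39, 29, 24, 15, 2] end={s22,s26} rej; 4/4 deletions ∈↓L.
'dddsa': run [39, 35, 31, 17, 5, 2] end={s22,s26} ∉↓L; 5/5 deletions ∈↓L.
6 minimals (antichain).

min(Σ*\↓L) = [y, rs, rr, dsr, sdad, dddsa].


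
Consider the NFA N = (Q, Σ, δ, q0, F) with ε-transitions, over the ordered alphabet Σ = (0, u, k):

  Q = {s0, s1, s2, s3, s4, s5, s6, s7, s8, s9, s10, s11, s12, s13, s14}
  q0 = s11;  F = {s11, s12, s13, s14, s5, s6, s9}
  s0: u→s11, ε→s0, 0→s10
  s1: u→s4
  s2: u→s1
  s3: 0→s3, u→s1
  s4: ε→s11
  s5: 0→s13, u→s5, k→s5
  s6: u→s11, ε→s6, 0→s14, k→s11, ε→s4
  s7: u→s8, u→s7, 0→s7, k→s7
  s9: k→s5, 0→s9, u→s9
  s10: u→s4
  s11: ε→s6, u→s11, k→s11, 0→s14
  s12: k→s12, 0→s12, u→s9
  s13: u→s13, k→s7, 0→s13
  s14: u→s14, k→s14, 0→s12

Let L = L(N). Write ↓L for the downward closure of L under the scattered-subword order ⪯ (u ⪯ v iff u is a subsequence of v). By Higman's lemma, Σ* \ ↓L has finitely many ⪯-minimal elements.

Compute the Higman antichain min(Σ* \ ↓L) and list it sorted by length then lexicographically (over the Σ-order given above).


A = [00uk0k].

|Q|=15, |F|=7, |δ|=37 (5 ε).
min D↑ (7 st, q0=0, F={6}): 0:0→1,u→0,k→0 1:0→2,u→1,k→1 2:0→2,u→3,k→2 3:0→3,u→3,k→4 4:0→5,u→4,k→4 5:0→5,u→5,k→6 6:0→6,u→6,k→6 (ε-aug+det+¬).
'00uk0k': N↓-sim [10, 7, 6, 5, 4, 3, 2] end={s7,s8} ∉↓L; 6/6 del acc.
1 obstructions.


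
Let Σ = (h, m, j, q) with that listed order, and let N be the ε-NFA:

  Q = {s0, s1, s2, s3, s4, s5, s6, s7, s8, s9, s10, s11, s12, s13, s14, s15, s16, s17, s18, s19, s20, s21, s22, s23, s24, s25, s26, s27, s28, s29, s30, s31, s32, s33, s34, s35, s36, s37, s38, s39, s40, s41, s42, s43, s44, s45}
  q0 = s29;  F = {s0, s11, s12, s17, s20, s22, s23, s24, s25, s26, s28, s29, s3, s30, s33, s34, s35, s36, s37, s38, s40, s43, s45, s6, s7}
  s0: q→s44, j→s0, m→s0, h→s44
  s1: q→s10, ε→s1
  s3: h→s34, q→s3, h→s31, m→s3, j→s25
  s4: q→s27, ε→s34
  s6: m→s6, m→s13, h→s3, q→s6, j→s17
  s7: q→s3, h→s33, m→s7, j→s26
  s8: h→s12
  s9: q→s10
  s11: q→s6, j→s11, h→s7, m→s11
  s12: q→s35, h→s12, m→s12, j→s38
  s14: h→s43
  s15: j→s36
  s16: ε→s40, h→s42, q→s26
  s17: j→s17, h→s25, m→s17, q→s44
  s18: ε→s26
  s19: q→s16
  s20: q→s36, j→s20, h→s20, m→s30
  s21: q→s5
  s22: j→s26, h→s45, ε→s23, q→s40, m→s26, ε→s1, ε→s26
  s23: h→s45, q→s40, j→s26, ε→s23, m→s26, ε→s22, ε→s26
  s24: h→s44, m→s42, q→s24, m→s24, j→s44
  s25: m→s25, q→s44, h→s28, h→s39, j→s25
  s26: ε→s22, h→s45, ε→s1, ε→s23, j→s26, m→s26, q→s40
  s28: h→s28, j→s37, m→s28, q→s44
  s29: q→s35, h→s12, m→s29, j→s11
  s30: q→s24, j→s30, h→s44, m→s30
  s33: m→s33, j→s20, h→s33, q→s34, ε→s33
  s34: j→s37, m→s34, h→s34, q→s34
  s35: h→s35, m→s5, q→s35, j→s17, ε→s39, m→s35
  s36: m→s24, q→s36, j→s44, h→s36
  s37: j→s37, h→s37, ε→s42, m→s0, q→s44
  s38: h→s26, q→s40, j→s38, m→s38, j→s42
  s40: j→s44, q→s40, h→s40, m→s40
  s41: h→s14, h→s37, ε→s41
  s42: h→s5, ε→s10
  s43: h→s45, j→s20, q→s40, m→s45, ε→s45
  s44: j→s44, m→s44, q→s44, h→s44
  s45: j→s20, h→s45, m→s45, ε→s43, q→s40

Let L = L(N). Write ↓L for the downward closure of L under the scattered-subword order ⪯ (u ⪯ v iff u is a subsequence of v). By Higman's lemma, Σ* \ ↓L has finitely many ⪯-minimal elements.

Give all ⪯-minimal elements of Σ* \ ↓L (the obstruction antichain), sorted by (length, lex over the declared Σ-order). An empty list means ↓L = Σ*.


Antichain: [qjq, hjqj, jhhjmh].

|Q|=46, |F|=25, |δ|=143 (20 ε).
min D↑ (23 st, q0=0, F={13}): 0:h→1,m→0,j→2,q→3 1:h→1,m→1,j→4,q→3 2:h→5,m→2,j→2,q→6 3:h→3,m→3,j→7,q→3 4:h→8,m→4,j→4,q→9 5:h→10,m→5,j→8,q→11 6:h→11,m→6,j→7,q→6 7:h→12,m→7,j→7,q→13 8:h→14,m→8,j→8,q→9 9:h→9,m→9,j→13,q→9 10:h→10,m→10,j→15,q→16 11:h→16,m→11,j→12,q→11 12:h→17,m→12,j→12,q→13 13:h→13,m→13,j→13,q→13 14:h→14,m→14,j→15,q→9 15:h→15,m→18,j→15,q→19 16:h→16,m→16,j→20,q→16 17:h→17,m→17,j→20,q→13 18:h→13,m→18,j→18,q→21 19:h→19,m→21,j→13,q→19 20:h→20,m→22,j→20,q→13 21:h→13,m→21,j→13,q→21 22:h→13,m→22,j→22,q→13 (ε-aug+det+¬).
'qjq': |S_i|=[33, 19, 10, 1] end={s44} ∉↓L; 3/3 deletions ∈↓L.
'hjqj': N↓-sim [33, 29, 22, 7, 1] end={s44} rej; 4/4 single-dels accept.
'jhhjmh': N↓-sim [33, 30, 25, 18, 10, 7, 2] end={s44,s5} — reject; 6/6 del acc.
3 words, ⪯-incomp.


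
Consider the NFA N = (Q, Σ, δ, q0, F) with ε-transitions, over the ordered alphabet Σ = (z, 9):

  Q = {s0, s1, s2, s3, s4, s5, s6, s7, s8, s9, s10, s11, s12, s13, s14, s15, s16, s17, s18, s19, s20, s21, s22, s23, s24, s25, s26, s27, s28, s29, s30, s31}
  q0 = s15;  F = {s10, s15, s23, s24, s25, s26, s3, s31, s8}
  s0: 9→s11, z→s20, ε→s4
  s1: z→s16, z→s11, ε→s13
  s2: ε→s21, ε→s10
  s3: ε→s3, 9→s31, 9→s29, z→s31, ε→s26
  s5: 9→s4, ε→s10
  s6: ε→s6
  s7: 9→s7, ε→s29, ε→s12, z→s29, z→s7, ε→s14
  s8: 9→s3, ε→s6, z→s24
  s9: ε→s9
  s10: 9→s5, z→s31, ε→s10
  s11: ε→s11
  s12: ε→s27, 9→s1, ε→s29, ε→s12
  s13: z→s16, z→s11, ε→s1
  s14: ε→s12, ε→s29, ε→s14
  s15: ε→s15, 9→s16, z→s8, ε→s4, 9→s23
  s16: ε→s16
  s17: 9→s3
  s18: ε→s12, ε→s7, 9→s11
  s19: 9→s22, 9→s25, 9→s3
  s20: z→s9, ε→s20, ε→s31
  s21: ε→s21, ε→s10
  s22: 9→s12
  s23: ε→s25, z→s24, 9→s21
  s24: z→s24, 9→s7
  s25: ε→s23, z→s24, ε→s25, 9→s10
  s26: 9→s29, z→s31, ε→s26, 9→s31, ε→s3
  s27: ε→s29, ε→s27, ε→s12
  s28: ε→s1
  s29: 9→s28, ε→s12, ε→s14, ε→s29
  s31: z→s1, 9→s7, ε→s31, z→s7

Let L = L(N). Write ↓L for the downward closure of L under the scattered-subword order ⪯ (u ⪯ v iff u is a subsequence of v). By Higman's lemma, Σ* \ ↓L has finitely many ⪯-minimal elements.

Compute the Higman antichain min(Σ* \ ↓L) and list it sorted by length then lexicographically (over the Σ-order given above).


|Q|=32, |F|=9, |δ|=85 (44 ε).
min D↑ (8 st, q0=0, F={6}): 0:z→1,9→2 1:z→3,9→4 2:z→3,9→5 3:z→3,9→6 4:z→7,9→7 5:z→7,9→5 6:z→6,9→6 7:z→6,9→6 (ε-aug+det+¬).
'zz9': |S_i|=[23, 16, 12, 10] end={s1,s11,s12,s13,s14,s16,s27,s28,s29,s7} rej; 3/3 deletions ∈↓L.
'9z9': run [23, 20, 12, 10] end={s1,s11,s12,s13,s14,s16,s27,s28,s29,s7} — reject; 3/3 del acc.
'z9zz': N↓-sim [23, 16, 13, 11, 10] end={s1,s11,s12,s13,s14,s16,s27,s28,s29,s7} — reject; 4/4 single-dels accept.
'z99z': |S_i|=[23, 16, 13, 11, 10] end={s1,s11,s12,s13,s14,s16,s27,s28,s29,s7} ∉↓L; 4/4 deletions ∈↓L.
'z999': run [23, 16, 13, 11, 10] end={s1,s11,s12,s13,s14,s16,s27,s28,s29,s7} rej; 4/4 del acc.
'99zz': N↓-sim [23, 20, 15, 11, 10] end={s1,s11,s12,s13,s14,s16,s27,s28,s29,s7} rej; 4/4 del acc.
6 words, ⪯-incomp.

A = [zz9, 9z9, z9zz, z99z, z999, 99zz].


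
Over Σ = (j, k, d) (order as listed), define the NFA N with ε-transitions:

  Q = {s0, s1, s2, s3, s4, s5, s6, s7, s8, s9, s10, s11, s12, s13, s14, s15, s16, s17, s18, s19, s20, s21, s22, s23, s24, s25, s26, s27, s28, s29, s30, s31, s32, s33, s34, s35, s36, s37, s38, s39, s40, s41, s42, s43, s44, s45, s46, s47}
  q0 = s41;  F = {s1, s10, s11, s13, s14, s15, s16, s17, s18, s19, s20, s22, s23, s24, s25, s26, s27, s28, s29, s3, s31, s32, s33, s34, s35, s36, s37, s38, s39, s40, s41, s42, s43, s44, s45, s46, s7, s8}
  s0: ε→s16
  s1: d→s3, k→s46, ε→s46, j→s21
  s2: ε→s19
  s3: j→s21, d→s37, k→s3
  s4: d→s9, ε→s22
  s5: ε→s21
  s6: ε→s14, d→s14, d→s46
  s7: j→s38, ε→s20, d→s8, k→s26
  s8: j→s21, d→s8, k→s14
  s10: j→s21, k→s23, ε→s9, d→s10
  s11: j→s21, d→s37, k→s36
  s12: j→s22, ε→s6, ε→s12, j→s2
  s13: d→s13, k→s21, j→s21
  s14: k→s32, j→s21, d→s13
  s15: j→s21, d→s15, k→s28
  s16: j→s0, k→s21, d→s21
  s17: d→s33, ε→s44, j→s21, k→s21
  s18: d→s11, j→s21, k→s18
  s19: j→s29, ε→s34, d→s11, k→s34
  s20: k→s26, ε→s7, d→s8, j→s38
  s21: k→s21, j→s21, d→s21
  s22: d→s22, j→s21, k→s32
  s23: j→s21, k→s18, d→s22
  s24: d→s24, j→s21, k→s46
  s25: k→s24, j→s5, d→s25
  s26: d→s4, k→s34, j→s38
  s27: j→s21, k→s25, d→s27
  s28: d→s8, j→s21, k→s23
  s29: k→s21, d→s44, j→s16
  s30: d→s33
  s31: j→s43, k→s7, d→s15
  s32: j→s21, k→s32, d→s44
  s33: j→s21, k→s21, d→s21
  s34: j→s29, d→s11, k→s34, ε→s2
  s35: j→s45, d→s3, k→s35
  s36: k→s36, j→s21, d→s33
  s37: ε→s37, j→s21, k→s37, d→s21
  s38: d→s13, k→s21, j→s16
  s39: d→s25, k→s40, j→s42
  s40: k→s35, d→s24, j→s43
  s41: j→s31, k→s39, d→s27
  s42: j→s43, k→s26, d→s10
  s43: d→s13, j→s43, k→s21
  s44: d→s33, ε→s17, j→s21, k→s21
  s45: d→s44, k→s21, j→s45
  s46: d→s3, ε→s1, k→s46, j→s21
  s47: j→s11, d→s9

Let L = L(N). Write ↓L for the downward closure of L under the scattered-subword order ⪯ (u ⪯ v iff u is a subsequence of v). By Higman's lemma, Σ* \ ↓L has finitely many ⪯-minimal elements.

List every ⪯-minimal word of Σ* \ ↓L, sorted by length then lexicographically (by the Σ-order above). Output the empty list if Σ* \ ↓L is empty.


|Q|=48, |F|=38, |δ|=142 (17 ε).
min D↑ (35 st, q0=0, F={10}): 0:j→1,k→2,d→3 1:j→4,k→5,d→6 2:j→7,k→8,d→9 3:j→10,k→9,d→3 4:j→4,k→10,d→11 5:j→12,k→13,d→14 6:j→10,k→15,d→6 7:j→4,k→13,d→16 8:j→4,k→17,d→18 9:j→10,k→18,d→9 10:j→10,k→10,d→10 11:j→10,k→10,d→11 12:j→19,k→10,d→11 13:j→12,k→20,d→21 14:j→10,k→22,d→14 15:j→10,k→23,d→14 16:j→10,k→23,d→16 17:j→24,k→17,d→25 18:j→10,k→26,d→18 19:j→19,k→10,d→10 20:j→27,k→20,d→28 21:j→10,k→29,d→21 22:j→10,k→29,d→11 23:j→10,k→30,d→21 24:j→24,k→10,d→31 25:j→10,k→25,d→32 26:j→10,k→26,d→25 27:j→19,k→10,d→31 28:j→10,k→33,d→32 29:j→10,k→29,d→31 30:j→10,k→30,d→28 31:j→10,k→10,d→34 32:j→10,k→32,d→10 33:j→10,k→33,d→34 34:j→10,k→10,d→10 [Hopcroft].
'dj': N↓-sim [44, 26, 2] end={s21,s5} ∉↓L; 2/2 single-dels accept.
'jjk': N↓-sim [44, 34, 11, 1] end={s21} ∉↓L; 3/3 deletions ∈↓L.
'kkjk': |S_i|=[44, 40, 31, 11, 1] end={s21} ∉↓L; 4/4 single-dels accept.
'jkjjd': |S_i|=[44, 34, 27, 9, 3, 1] end={s21} rej; 5/5 deletions ∈↓L.
'jkdkdk': run [44, 34, 27, 14, 9, 5, 1] end={s21} — reject; 6/6 del acc.
'kkkddd': run [44, 40, 31, 20, 8, 3, 1] end={s21} — reject; 6/6 single-dels accept.
6 words, ⪯-incomp.

Antichain: [dj, jjk, kkjk, jkjjd, jkdkdk, kkkddd].


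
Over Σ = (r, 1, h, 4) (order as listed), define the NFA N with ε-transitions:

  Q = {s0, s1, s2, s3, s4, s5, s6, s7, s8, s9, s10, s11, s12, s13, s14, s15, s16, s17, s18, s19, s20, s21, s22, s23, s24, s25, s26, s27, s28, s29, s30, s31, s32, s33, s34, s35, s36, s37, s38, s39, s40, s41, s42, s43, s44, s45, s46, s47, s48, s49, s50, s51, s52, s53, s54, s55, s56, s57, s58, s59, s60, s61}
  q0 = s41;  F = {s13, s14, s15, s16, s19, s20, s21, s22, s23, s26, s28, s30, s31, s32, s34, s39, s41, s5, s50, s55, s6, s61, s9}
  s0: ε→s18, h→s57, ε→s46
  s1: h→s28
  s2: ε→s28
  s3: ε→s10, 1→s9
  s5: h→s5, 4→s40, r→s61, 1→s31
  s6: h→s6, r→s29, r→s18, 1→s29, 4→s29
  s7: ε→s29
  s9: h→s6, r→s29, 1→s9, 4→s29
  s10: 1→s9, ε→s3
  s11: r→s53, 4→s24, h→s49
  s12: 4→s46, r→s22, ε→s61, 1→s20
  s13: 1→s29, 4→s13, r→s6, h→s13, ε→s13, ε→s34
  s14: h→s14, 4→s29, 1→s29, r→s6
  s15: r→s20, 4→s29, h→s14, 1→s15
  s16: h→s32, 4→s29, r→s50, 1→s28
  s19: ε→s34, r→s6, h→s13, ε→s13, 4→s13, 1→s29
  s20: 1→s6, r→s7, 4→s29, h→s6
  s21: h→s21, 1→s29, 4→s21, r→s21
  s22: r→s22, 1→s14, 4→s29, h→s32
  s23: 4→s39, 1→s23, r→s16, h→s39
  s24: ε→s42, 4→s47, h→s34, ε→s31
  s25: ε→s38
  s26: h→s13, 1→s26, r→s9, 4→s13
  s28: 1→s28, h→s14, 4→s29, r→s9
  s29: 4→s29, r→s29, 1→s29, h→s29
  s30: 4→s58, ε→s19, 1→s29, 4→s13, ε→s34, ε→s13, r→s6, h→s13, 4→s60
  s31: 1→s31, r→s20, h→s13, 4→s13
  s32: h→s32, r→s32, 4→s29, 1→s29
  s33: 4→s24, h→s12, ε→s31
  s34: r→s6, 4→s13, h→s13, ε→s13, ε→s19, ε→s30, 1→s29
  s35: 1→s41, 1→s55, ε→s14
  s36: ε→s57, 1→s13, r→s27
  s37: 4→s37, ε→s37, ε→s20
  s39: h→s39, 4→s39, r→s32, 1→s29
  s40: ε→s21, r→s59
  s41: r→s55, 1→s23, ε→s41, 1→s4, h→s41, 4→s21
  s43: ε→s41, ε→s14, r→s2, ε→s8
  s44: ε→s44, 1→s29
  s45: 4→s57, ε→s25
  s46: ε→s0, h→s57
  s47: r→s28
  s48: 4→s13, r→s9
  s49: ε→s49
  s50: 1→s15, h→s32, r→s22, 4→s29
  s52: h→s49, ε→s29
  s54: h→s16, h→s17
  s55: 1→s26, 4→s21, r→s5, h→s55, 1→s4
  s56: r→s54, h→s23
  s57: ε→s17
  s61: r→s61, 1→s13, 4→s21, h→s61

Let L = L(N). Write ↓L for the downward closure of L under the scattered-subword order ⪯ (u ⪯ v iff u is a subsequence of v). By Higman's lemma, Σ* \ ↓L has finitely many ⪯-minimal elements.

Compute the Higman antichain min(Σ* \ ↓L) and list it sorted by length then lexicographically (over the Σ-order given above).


|Q|=62, |F|=23, |δ|=169 (36 ε).
min D↑ (21 st, q0=0, F={8}): 0:r→1,1→2,h→0,4→3 1:r→4,1→5,h→1,4→3 2:r→6,1→2,h→7,4→7 3:r→3,1→8,h→3,4→3 4:r→9,1→10,h→4,4→3 5:r→11,1→5,h→12,4→12 6:r→13,1→14,h→15,4→8 7:r→15,1→8,h→7,4→7 8:r→8,1→8,h→8,4→8 9:r→9,1→12,h→9,4→3 10:r→16,1→10,h→12,4→12 11:r→8,1→11,h→17,4→8 12:r→17,1→8,h→12,4→12 13:r→18,1→19,h→15,4→8 14:r→11,1→14,h→20,4→8 15:r→15,1→8,h→15,4→8 16:r→8,1→17,h→17,4→8 17:r→8,1→8,h→17,4→8 18:r→18,1→20,h→15,4→8 19:r→16,1→19,h→20,4→8 20:r→17,1→8,h→20,4→8.
'41': |S_i|=[31, 14, 1] end={s29} — reject; 2/2 del acc.
'1r4': N↓-sim [31, 24, 13, 1] end={s29} rej; 3/3 deletions ∈↓L.
'1h1': |S_i|=[31, 24, 12, 1] end={s29} ∉↓L; 3/3 deletions ∈↓L.
'r1rr': N↓-sim [31, 28, 18, 6, 3] end={s18,s29,s7} ∉↓L; 4/4 deletions ∈↓L.
'rrr11': |S_i|=[31, 28, 23, 17, 10, 1] end={s29} — reject; 5/5 del acc.
5 words, ⪯-incomp.

Antichain: [41, 1r4, 1h1, r1rr, rrr11].


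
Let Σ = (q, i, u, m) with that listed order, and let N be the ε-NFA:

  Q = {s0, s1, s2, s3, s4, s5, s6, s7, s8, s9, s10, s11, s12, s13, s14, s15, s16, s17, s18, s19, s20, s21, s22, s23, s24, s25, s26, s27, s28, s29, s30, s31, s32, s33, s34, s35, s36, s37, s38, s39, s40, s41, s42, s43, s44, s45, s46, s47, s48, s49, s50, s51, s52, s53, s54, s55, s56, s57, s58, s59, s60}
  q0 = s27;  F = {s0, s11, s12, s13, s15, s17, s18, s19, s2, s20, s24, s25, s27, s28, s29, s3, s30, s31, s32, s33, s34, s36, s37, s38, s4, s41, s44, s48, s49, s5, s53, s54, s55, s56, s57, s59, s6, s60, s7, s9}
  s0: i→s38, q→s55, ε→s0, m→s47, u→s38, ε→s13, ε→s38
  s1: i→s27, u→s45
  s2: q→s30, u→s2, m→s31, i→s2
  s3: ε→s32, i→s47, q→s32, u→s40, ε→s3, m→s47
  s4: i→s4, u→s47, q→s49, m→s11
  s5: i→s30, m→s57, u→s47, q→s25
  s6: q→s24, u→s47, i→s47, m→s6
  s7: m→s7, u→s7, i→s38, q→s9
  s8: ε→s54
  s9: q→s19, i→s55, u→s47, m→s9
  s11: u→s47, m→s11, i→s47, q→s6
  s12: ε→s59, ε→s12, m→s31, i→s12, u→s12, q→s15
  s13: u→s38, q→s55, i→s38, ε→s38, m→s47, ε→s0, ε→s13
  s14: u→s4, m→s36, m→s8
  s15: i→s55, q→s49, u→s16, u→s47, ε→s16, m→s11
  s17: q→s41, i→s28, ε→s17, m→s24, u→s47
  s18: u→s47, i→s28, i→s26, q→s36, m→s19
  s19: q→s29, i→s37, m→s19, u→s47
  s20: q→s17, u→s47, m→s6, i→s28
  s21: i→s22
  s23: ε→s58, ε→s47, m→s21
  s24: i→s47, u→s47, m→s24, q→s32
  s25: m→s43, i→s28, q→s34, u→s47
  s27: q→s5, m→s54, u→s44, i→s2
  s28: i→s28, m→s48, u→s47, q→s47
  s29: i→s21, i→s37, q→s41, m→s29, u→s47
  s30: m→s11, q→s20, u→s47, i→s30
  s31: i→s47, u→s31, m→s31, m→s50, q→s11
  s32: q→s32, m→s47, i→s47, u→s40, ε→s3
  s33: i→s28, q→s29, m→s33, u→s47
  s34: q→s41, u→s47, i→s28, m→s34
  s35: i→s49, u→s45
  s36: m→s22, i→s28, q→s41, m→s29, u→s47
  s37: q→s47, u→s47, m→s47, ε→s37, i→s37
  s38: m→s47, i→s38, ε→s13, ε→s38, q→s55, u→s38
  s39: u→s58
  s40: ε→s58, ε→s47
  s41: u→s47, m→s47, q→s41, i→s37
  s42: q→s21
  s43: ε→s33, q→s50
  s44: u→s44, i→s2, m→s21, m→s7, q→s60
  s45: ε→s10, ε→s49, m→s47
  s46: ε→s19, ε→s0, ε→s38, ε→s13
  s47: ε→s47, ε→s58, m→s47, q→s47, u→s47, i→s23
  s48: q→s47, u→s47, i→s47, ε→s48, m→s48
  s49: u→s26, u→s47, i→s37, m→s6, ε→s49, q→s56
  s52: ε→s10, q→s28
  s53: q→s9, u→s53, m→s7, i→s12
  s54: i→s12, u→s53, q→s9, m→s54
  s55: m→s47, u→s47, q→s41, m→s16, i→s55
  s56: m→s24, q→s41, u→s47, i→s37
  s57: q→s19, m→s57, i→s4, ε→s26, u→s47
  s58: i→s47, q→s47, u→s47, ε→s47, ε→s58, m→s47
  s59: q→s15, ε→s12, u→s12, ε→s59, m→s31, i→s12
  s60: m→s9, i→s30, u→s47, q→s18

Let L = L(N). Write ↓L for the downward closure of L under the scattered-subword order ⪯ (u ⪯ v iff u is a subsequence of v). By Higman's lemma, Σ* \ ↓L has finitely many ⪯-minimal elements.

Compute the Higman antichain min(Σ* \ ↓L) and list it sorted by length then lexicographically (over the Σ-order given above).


Antichain: [qu, imi, qqiq, umim, mqim, qqqqm].

|Q|=61, |F|=40, |δ|=228 (38 ε).
min D↑ (37 st, q0=0, F={7}): 0:q→1,i→2,u→3,m→4 1:q→5,i→6,u→7,m→8 2:q→6,i→2,u→2,m→9 3:q→10,i→2,u→3,m→11 4:q→12,i→13,u→14,m→4 5:q→15,i→16,u→7,m→17 6:q→18,i→6,u→7,m→19 7:q→7,i→7,u→7,m→7 8:q→20,i→21,u→7,m→8 9:q→19,i→7,u→9,m→9 10:q→22,i→6,u→7,m→12 11:q→12,i→23,u→11,m→11 12:q→20,i→24,u→7,m→12 13:q→25,i→13,u→13,m→9 14:q→12,i→13,u→14,m→11 15:q→26,i→16,u→7,m→15 16:q→7,i→16,u→7,m→27 17:q→28,i→16,u→7,m→17 18:q→29,i→16,u→7,m→30 19:q→30,i→7,u→7,m→19 20:q→28,i→31,u→7,m→20 21:q→32,i→21,u→7,m→19 22:q→33,i→16,u→7,m→20 23:q→24,i→23,u→23,m→7 24:q→26,i→24,u→7,m→7 25:q→32,i→24,u→7,m→19 26:q→26,i→31,u→7,m→7 27:q→7,i→7,u→7,m→27 28:q→26,i→31,u→7,m→28 29:q→26,i→16,u→7,m→34 30:q→34,i→7,u→7,m→30 31:q→7,i→31,u→7,m→7 32:q→35,i→31,u→7,m→30 33:q→26,i→16,u→7,m→28 34:q→36,i→7,u→7,m→34 35:q→26,i→31,u→7,m→34 36:q→36,i→7,u→7,m→7 (ε-aug+det+¬).
'qu': |S_i|=[50, 38, 8] end={s16,s21,s22,s23,s26,s40,s47,s58} ∉↓L; 2/2 del acc.
'imi': run [50, 33, 15, 5] end={s21,s22,s23,s47,s58} rej; 3/3 deletions ∈↓L.
'qqiq': |S_i|=[50, 38, 28, 9, 5] end={s21,s22,s23,s47,s58} — reject; 4/4 single-dels accept.
'umim': run [50, 41, 25, 12, 6] end={s16,s21,s22,s23,s47,s58} — reject; 4/4 single-dels accept.
'mqim': run [50, 39, 23, 9, 6] end={s16,s21,s22,s23,s47,s58} — reject; 4/4 deletions ∈↓L.
'qqqqm': |S_i|=[50, 38, 28, 19, 10, 5] end={s21,s22,s23,s47,s58} rej; 5/5 del acc.
6 minimals (antichain).


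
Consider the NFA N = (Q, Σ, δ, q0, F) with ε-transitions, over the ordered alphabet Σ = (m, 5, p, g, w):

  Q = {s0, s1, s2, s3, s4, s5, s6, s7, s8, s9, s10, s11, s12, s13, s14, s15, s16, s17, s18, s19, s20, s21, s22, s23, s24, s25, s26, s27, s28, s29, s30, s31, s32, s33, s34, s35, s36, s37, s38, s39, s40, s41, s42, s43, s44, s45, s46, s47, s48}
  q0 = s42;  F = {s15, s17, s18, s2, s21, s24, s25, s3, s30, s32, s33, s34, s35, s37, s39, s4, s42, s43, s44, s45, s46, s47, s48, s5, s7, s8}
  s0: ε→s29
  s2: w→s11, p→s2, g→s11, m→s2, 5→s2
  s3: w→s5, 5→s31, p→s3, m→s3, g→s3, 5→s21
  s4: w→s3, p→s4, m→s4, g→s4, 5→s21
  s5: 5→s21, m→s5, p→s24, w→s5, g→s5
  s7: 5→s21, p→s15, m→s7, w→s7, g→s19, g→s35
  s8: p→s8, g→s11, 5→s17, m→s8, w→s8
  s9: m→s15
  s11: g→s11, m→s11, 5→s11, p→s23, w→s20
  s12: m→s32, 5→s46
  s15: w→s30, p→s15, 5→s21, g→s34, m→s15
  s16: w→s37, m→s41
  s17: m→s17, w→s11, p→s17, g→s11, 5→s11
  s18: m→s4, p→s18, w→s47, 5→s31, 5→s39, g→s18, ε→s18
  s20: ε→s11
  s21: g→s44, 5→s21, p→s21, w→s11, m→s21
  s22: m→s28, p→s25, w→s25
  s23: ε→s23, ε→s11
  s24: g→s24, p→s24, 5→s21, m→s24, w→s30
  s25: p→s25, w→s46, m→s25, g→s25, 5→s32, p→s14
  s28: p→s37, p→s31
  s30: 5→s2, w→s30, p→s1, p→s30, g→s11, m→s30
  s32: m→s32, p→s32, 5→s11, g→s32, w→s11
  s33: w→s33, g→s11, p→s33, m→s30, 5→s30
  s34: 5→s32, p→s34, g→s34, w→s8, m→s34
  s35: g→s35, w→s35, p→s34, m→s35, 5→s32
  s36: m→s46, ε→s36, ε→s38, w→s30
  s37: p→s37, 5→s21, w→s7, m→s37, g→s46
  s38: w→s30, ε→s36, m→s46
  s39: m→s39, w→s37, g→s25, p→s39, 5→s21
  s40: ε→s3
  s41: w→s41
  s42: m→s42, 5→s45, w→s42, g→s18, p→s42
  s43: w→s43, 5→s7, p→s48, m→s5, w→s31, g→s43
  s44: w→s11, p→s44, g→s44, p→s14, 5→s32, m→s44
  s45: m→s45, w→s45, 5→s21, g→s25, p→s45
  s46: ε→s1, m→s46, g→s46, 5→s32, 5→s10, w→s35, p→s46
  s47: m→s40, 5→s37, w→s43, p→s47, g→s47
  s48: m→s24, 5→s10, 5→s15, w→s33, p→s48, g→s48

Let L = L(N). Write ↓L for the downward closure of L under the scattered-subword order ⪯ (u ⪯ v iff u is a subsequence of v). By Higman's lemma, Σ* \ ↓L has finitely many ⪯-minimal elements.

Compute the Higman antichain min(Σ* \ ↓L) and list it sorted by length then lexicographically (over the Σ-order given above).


A = [55w, 5g55, gm5w, gwwpwg].

|Q|=49, |F|=26, |δ|=169 (10 ε).
min D↑ (27 st, q0=0, F={9}): 0:m→0,5→1,p→0,g→2,w→0 1:m→1,5→3,p→1,g→4,w→1 2:m→5,5→6,p→2,g→2,w→7 3:m→3,5→3,p→3,g→8,w→9 4:m→4,5→10,p→4,g→4,w→11 5:m→5,5→3,p→5,g→5,w→12 6:m→6,5→3,p→6,g→4,w→13 7:m→12,5→13,p→7,g→7,w→14 8:m→8,5→10,p→8,g→8,w→9 9:m→9,5→9,p→9,g→9,w→9 10:m→10,5→9,p→10,g→10,w→9 11:m→11,5→10,p→11,g→11,w→15 12:m→12,5→3,p→12,g→12,w→16 13:m→13,5→3,p→13,g→11,w→17 14:m→16,5→17,p→18,g→14,w→14 15:m→15,5→10,p→19,g→15,w→15 16:m→16,5→3,p→20,g→16,w→16 17:m→17,5→3,p→21,g→15,w→17 18:m→20,5→21,p→18,g→18,w→22 19:m→19,5→10,p→19,g→19,w→23 20:m→20,5→3,p→20,g→20,w→24 21:m→21,5→3,p→21,g→19,w→24 22:m→24,5→24,p→22,g→9,w→22 23:m→23,5→25,p→23,g→9,w→23 24:m→24,5→26,p→24,g→9,w→24 25:m→25,5→9,p→25,g→9,w→9 26:m→26,5→26,p→26,g→9,w→9 (ε-aug+det+¬).
'55w': N↓-sim [35, 24, 10, 3] end={s11,s20,s23} — reject; 3/3 deletions ∈↓L.
'5g55': N↓-sim [35, 24, 15, 6, 3] end={s11,s20,s23} — reject; 4/4 deletions ∈↓L.
'gm5w': |S_i|=[35, 33, 28, 11, 3] end={s11,s20,s23} rej; 4/4 del acc.
'gwwpwg': N↓-sim [35, 33, 29, 24, 18, 9, 3] end={s11,s20,s23} ∉↓L; 6/6 single-dels accept.
4 words, ⪯-incomp.
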